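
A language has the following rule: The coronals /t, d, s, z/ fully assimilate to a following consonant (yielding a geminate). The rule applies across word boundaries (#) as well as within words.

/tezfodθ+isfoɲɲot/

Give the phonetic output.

/z/ before /f/ → [f] (total assimilation)
/d/ before /θ/ → [θ] (total assimilation)
/s/ before /f/ → [f] (total assimilation)

[teffoθθ+iffoɲɲot]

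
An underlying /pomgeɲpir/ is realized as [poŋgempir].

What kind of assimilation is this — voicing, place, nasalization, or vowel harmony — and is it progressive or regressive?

/m/→[ŋ] /ɲ/→[m].
Each target copies a feature from the following segment, so the direction is regressive.

place assimilation, regressive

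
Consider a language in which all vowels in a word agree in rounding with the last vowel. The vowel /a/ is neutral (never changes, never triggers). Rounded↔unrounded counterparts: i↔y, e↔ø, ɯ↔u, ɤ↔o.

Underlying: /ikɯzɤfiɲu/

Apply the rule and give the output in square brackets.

/i/ harmonizes with /u/ ([+round]) → [y]
/ɯ/ harmonizes with /u/ ([+round]) → [u]
/ɤ/ harmonizes with /u/ ([+round]) → [o]
/i/ harmonizes with /u/ ([+round]) → [y]

[ykuzofyɲu]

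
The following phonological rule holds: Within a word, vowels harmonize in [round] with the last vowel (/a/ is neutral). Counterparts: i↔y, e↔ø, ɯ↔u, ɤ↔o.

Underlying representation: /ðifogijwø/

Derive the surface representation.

[ðyfogyjwø]

/i/ harmonizes with /ø/ ([+round]) → [y]
/i/ harmonizes with /ø/ ([+round]) → [y]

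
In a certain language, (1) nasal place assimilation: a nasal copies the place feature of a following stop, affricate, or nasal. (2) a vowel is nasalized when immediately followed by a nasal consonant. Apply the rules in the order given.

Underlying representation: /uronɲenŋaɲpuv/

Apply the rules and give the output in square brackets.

Rule 1: /n/ before /ɲ/ (palatal) → [ɲ]
Rule 1: /n/ before /ŋ/ (velar) → [ŋ]
Rule 1: /ɲ/ before /p/ (labial) → [m]
After rule 1: uroɲɲeŋŋampuv
Rule 2: /o/ before nasal /ɲ/ → [õ]
Rule 2: /e/ before nasal /ŋ/ → [ẽ]
Rule 2: /a/ before nasal /m/ → [ã]

[urõɲɲẽŋŋãmpuv]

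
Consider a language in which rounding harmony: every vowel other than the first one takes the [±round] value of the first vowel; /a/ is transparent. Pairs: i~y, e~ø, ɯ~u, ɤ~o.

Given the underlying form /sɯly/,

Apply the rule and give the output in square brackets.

/y/ harmonizes with /ɯ/ ([-round]) → [i]

[sɯli]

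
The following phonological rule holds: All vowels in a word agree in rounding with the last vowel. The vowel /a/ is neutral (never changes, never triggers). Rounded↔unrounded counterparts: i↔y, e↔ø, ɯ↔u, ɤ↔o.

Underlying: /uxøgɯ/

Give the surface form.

/u/ harmonizes with /ɯ/ ([-round]) → [ɯ]
/ø/ harmonizes with /ɯ/ ([-round]) → [e]

[ɯxegɯ]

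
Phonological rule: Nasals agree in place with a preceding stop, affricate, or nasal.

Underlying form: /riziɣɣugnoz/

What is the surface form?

[riziɣɣugŋoz]

/n/ after /g/ (velar) → [ŋ]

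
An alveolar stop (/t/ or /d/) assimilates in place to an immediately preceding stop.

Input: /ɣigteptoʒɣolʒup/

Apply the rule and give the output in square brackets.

/t/ after /g/ (velar) → [k]
/t/ after /p/ (labial) → [p]

[ɣigkeppoʒɣolʒup]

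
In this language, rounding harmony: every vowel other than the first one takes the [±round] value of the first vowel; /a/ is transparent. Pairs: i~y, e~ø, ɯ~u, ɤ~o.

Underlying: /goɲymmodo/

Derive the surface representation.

no segment meets the rule's conditions; no change.

[goɲymmodo]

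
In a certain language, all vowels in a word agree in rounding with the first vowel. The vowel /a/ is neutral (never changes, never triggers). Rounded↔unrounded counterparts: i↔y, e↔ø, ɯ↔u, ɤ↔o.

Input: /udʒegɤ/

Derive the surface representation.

/e/ harmonizes with /u/ ([+round]) → [ø]
/ɤ/ harmonizes with /u/ ([+round]) → [o]

[udʒøgo]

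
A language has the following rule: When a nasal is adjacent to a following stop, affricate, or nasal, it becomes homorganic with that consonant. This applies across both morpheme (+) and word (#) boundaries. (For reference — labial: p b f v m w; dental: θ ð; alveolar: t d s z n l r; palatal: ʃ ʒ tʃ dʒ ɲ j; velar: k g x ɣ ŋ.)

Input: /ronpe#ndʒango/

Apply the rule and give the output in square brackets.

[rompe#ɲdʒaŋgo]

/n/ before /p/ (labial) → [m]
/n/ before /dʒ/ (palatal) → [ɲ]
/n/ before /g/ (velar) → [ŋ]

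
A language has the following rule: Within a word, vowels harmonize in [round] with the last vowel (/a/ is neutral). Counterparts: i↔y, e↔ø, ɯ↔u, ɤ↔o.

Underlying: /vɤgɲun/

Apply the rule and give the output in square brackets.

/ɤ/ harmonizes with /u/ ([+round]) → [o]

[vogɲun]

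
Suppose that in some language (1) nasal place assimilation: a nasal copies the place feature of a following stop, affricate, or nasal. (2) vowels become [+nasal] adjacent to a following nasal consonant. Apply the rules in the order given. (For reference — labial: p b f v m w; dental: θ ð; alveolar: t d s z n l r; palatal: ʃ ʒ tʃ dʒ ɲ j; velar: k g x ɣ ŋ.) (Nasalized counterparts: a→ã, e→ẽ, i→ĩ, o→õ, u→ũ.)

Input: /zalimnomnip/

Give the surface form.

Rule 1: /m/ before /n/ (alveolar) → [n]
Rule 1: /m/ before /n/ (alveolar) → [n]
After rule 1: zalinnonnip
Rule 2: /i/ before nasal /n/ → [ĩ]
Rule 2: /o/ before nasal /n/ → [õ]

[zalĩnnõnnip]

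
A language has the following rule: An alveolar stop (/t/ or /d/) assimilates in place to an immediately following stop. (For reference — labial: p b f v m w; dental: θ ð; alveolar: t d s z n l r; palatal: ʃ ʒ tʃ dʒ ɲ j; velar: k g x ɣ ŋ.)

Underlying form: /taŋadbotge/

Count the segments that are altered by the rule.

/d/ before /b/ (labial) → [b]
/t/ before /g/ (velar) → [k]
2 segments change.

2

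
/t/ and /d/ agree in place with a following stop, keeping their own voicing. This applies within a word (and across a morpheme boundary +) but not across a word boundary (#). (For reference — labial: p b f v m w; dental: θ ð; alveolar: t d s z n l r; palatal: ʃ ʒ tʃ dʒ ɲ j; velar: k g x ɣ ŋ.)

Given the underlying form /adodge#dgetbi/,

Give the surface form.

[adogge#ggepbi]

/d/ before /g/ (velar) → [g]
/d/ before /g/ (velar) → [g]
/t/ before /b/ (labial) → [p]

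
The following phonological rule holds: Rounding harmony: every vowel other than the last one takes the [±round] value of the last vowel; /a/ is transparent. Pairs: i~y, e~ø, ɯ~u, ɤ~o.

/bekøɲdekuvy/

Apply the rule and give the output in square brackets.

[bøkøɲdøkuvy]

/e/ harmonizes with /y/ ([+round]) → [ø]
/e/ harmonizes with /y/ ([+round]) → [ø]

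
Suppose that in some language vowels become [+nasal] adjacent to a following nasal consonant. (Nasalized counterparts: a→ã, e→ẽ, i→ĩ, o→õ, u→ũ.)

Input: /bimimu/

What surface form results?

/i/ before nasal /m/ → [ĩ]
/i/ before nasal /m/ → [ĩ]

[bĩmĩmu]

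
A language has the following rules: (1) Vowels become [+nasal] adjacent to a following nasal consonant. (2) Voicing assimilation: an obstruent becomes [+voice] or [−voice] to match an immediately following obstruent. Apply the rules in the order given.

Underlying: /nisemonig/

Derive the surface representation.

Rule 1: /e/ before nasal /m/ → [ẽ]
Rule 1: /o/ before nasal /n/ → [õ]
After rule 1: nisẽmõnig
Rule 2: no segment meets the rule's conditions; no change.

[nisẽmõnig]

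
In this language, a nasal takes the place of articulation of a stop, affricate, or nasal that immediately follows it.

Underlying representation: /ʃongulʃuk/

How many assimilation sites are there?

/n/ before /g/ (velar) → [ŋ]
1 segment changes.

1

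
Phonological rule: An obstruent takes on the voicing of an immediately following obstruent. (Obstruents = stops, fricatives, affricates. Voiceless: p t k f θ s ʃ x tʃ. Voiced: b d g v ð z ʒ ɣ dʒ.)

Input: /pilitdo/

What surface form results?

/t/ before /d/ (voiced) → [d]

[piliddo]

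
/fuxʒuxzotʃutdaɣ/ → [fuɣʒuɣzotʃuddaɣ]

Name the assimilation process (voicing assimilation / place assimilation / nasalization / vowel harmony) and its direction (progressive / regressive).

/x/→[ɣ] /x/→[ɣ] /t/→[d].
Each target copies a feature from the following segment, so the direction is regressive.

voicing assimilation, regressive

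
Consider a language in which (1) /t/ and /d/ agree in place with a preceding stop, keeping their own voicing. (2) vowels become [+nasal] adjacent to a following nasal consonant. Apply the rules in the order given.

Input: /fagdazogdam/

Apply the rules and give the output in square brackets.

[faggazoggãm]

Rule 1: /d/ after /g/ (velar) → [g]
Rule 1: /d/ after /g/ (velar) → [g]
After rule 1: faggazoggam
Rule 2: /a/ before nasal /m/ → [ã]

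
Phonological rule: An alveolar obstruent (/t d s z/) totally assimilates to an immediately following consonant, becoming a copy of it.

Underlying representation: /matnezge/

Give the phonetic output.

/t/ before /n/ → [n] (total assimilation)
/z/ before /g/ → [g] (total assimilation)

[mannegge]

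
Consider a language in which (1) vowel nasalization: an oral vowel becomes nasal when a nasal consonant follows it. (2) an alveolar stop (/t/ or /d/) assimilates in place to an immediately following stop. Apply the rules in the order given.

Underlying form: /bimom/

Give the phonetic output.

[bĩmõm]

Rule 1: /i/ before nasal /m/ → [ĩ]
Rule 1: /o/ before nasal /m/ → [õ]
After rule 1: bĩmõm
Rule 2: no segment meets the rule's conditions; no change.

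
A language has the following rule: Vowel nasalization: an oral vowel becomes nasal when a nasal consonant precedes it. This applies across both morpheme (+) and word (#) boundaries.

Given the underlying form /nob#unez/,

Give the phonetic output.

/o/ after nasal /n/ → [õ]
/e/ after nasal /n/ → [ẽ]

[nõb#unẽz]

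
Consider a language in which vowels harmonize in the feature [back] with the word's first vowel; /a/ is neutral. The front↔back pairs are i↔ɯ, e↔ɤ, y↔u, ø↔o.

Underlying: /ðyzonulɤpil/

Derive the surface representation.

[ðyzønylepil]

/o/ harmonizes with /y/ ([-back]) → [ø]
/u/ harmonizes with /y/ ([-back]) → [y]
/ɤ/ harmonizes with /y/ ([-back]) → [e]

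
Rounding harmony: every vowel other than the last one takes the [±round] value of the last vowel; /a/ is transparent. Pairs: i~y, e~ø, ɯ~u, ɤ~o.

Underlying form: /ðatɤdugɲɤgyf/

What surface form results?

[ðatodugɲogyf]

/ɤ/ harmonizes with /y/ ([+round]) → [o]
/ɤ/ harmonizes with /y/ ([+round]) → [o]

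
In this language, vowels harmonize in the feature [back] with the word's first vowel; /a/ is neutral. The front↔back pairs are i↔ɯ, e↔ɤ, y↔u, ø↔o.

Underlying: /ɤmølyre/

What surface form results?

[ɤmolurɤ]

/ø/ harmonizes with /ɤ/ ([+back]) → [o]
/y/ harmonizes with /ɤ/ ([+back]) → [u]
/e/ harmonizes with /ɤ/ ([+back]) → [ɤ]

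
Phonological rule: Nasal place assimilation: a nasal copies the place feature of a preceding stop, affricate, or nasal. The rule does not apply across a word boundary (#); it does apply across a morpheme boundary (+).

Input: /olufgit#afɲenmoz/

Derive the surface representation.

/m/ after /n/ (alveolar) → [n]

[olufgit#afɲennoz]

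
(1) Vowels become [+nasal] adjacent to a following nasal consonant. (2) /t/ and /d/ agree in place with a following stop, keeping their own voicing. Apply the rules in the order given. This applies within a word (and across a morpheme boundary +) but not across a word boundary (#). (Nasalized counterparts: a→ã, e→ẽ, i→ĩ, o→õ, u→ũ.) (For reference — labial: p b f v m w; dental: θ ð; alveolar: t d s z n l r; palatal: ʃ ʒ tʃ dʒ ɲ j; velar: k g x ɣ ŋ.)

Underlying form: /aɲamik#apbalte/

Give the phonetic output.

[ãɲãmik#apbalte]

Rule 1: /a/ before nasal /ɲ/ → [ã]
Rule 1: /a/ before nasal /m/ → [ã]
After rule 1: ãɲãmik#apbalte
Rule 2: no segment meets the rule's conditions; no change.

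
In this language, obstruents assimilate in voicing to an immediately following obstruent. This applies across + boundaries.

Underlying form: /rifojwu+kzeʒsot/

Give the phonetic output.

[rifojwu+gzeʃsot]

/k/ before /z/ (voiced) → [g]
/ʒ/ before /s/ (voiceless) → [ʃ]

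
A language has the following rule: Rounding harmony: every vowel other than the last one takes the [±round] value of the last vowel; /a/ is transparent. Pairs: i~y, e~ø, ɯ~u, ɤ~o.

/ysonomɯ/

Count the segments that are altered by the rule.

/y/ harmonizes with /ɯ/ ([-round]) → [i]
/o/ harmonizes with /ɯ/ ([-round]) → [ɤ]
/o/ harmonizes with /ɯ/ ([-round]) → [ɤ]
3 segments change.

3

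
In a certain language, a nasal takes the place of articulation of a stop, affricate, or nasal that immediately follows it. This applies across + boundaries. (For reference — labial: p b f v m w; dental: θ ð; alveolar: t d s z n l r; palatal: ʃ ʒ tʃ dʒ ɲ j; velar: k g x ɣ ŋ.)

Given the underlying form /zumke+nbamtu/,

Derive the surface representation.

/m/ before /k/ (velar) → [ŋ]
/n/ before /b/ (labial) → [m]
/m/ before /t/ (alveolar) → [n]

[zuŋke+mbantu]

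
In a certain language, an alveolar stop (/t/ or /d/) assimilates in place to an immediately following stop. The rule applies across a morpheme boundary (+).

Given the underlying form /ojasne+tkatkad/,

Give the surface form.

[ojasne+kkakkad]

/t/ before /k/ (velar) → [k]
/t/ before /k/ (velar) → [k]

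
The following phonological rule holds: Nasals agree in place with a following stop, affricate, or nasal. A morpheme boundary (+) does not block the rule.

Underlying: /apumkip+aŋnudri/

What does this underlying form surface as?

[apuŋkip+annudri]

/m/ before /k/ (velar) → [ŋ]
/ŋ/ before /n/ (alveolar) → [n]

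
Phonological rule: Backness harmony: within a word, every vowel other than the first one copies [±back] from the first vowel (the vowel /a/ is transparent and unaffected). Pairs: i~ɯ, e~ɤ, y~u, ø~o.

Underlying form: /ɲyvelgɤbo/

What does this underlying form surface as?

/ɤ/ harmonizes with /y/ ([-back]) → [e]
/o/ harmonizes with /y/ ([-back]) → [ø]

[ɲyvelgebø]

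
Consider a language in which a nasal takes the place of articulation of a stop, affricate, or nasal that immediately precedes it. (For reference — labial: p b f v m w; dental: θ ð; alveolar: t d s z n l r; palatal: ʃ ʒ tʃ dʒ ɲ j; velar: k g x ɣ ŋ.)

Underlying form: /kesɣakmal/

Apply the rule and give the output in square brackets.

[kesɣakŋal]

/m/ after /k/ (velar) → [ŋ]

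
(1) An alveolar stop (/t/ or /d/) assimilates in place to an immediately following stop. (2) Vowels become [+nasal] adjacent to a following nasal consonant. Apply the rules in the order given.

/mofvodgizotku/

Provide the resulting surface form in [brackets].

[mofvoggizokku]

Rule 1: /d/ before /g/ (velar) → [g]
Rule 1: /t/ before /k/ (velar) → [k]
After rule 1: mofvoggizokku
Rule 2: no segment meets the rule's conditions; no change.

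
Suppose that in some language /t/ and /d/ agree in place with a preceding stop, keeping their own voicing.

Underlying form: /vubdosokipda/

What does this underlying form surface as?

/d/ after /b/ (labial) → [b]
/d/ after /p/ (labial) → [b]

[vubbosokipba]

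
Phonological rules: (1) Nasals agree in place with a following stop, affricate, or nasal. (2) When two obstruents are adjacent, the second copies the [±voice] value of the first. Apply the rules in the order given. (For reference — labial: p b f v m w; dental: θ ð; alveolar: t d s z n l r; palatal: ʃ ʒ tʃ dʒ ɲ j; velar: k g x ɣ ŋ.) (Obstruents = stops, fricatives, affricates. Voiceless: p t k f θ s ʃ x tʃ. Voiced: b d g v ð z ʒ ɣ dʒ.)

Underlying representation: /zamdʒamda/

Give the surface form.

[zaɲdʒanda]

Rule 1: /m/ before /dʒ/ (palatal) → [ɲ]
Rule 1: /m/ before /d/ (alveolar) → [n]
After rule 1: zaɲdʒanda
Rule 2: no segment meets the rule's conditions; no change.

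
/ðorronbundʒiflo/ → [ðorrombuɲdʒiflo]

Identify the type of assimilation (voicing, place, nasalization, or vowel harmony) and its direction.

/n/→[m] /n/→[ɲ].
Each target copies a feature from the following segment, so the direction is regressive.

place assimilation, regressive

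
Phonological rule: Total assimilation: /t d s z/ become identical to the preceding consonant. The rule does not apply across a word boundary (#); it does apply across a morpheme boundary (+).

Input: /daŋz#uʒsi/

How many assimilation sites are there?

/z/ after /ŋ/ → [ŋ] (total assimilation)
/s/ after /ʒ/ → [ʒ] (total assimilation)
2 segments change.

2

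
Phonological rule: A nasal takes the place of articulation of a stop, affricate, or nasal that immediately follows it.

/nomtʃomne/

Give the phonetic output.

/m/ before /tʃ/ (palatal) → [ɲ]
/m/ before /n/ (alveolar) → [n]

[noɲtʃonne]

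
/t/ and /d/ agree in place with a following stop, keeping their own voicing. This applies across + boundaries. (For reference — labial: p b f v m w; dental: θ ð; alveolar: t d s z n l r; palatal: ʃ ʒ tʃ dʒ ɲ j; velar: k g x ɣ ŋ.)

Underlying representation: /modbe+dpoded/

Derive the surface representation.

/d/ before /b/ (labial) → [b]
/d/ before /p/ (labial) → [b]

[mobbe+bpoded]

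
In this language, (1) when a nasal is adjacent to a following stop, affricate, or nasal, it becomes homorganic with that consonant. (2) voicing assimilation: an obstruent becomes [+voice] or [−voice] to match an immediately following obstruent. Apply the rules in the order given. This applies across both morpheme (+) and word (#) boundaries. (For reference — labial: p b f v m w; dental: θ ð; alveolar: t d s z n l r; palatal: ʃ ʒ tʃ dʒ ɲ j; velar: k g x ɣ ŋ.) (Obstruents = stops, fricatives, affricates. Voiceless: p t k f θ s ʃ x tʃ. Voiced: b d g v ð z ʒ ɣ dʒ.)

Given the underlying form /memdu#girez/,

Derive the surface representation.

Rule 1: /m/ before /d/ (alveolar) → [n]
After rule 1: mendu#girez
Rule 2: no segment meets the rule's conditions; no change.

[mendu#girez]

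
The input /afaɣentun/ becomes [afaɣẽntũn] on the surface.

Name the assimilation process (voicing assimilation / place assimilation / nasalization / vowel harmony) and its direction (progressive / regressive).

nasalization, regressive

/e/→[ẽ] /u/→[ũ].
Each target copies a feature from the following segment, so the direction is regressive.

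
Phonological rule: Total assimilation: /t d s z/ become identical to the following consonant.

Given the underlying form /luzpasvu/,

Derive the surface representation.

/z/ before /p/ → [p] (total assimilation)
/s/ before /v/ → [v] (total assimilation)

[luppavvu]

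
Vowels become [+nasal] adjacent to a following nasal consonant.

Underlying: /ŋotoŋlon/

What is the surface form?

[ŋotõŋlõn]

/o/ before nasal /ŋ/ → [õ]
/o/ before nasal /n/ → [õ]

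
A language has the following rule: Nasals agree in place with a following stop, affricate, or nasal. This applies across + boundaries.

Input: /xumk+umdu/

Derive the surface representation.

/m/ before /k/ (velar) → [ŋ]
/m/ before /d/ (alveolar) → [n]

[xuŋk+undu]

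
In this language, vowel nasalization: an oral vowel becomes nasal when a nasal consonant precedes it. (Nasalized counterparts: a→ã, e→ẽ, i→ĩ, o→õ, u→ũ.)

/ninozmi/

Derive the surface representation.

[nĩnõzmĩ]

/i/ after nasal /n/ → [ĩ]
/o/ after nasal /n/ → [õ]
/i/ after nasal /m/ → [ĩ]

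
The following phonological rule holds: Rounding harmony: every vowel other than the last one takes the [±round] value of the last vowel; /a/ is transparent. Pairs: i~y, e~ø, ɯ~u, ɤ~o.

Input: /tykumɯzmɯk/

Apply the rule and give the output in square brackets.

/y/ harmonizes with /ɯ/ ([-round]) → [i]
/u/ harmonizes with /ɯ/ ([-round]) → [ɯ]

[tikɯmɯzmɯk]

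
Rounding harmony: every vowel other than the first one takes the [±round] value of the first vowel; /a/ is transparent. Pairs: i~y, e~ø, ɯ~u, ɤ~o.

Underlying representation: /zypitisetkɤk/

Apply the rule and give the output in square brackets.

[zypytysøtkok]

/i/ harmonizes with /y/ ([+round]) → [y]
/i/ harmonizes with /y/ ([+round]) → [y]
/e/ harmonizes with /y/ ([+round]) → [ø]
/ɤ/ harmonizes with /y/ ([+round]) → [o]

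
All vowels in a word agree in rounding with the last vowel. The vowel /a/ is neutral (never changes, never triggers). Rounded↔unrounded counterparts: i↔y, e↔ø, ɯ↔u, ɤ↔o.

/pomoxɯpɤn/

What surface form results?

/o/ harmonizes with /ɤ/ ([-round]) → [ɤ]
/o/ harmonizes with /ɤ/ ([-round]) → [ɤ]

[pɤmɤxɯpɤn]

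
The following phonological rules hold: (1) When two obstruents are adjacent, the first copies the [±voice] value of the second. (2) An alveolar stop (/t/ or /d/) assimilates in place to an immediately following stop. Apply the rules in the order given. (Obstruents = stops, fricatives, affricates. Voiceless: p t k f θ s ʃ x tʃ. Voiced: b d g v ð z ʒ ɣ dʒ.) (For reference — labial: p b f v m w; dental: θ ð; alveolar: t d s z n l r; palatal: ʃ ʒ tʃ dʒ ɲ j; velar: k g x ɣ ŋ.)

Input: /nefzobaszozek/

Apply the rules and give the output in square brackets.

[nevzobazzozek]

Rule 1: /f/ before /z/ (voiced) → [v]
Rule 1: /s/ before /z/ (voiced) → [z]
After rule 1: nevzobazzozek
Rule 2: no segment meets the rule's conditions; no change.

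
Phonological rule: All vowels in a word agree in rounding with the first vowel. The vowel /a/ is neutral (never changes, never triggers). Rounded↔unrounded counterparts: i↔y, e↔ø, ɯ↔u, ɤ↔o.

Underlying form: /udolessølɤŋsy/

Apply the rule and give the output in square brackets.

[udoløssøloŋsy]

/e/ harmonizes with /u/ ([+round]) → [ø]
/ɤ/ harmonizes with /u/ ([+round]) → [o]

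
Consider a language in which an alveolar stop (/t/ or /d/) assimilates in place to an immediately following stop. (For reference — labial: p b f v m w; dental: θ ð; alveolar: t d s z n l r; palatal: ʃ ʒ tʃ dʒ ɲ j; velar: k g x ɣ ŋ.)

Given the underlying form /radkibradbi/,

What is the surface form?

[ragkibrabbi]

/d/ before /k/ (velar) → [g]
/d/ before /b/ (labial) → [b]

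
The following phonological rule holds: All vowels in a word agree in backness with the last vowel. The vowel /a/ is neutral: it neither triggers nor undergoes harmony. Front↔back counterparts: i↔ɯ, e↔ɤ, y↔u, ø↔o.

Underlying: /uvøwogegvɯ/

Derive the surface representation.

[uvowogɤgvɯ]

/ø/ harmonizes with /ɯ/ ([+back]) → [o]
/e/ harmonizes with /ɯ/ ([+back]) → [ɤ]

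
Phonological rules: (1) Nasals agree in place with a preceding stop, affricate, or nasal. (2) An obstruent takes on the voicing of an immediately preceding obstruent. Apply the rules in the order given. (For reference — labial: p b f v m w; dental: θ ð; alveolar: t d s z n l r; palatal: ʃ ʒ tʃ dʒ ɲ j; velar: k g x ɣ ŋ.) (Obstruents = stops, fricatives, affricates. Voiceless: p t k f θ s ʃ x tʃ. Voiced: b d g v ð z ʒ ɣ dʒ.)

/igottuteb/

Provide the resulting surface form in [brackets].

Rule 1: no segment meets the rule's conditions; no change.
After rule 1: igottuteb
Rule 2: no segment meets the rule's conditions; no change.

[igottuteb]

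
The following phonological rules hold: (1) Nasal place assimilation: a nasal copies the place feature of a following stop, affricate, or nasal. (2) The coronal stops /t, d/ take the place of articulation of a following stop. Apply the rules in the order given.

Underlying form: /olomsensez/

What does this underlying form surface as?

Rule 1: no segment meets the rule's conditions; no change.
After rule 1: olomsensez
Rule 2: no segment meets the rule's conditions; no change.

[olomsensez]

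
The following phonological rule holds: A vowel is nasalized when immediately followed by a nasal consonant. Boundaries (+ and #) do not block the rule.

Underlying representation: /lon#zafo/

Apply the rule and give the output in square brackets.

[lõn#zafo]

/o/ before nasal /n/ → [õ]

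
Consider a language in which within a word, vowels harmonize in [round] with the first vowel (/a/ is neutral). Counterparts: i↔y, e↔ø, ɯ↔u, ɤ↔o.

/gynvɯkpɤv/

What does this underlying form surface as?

[gynvukpov]

/ɯ/ harmonizes with /y/ ([+round]) → [u]
/ɤ/ harmonizes with /y/ ([+round]) → [o]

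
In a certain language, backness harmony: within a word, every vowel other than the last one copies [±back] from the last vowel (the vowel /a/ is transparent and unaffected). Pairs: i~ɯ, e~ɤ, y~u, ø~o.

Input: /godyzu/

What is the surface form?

/y/ harmonizes with /u/ ([+back]) → [u]

[goduzu]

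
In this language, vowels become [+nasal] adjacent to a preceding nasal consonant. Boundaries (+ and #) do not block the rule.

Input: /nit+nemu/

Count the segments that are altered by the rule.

/i/ after nasal /n/ → [ĩ]
/e/ after nasal /n/ → [ẽ]
/u/ after nasal /m/ → [ũ]
3 segments change.

3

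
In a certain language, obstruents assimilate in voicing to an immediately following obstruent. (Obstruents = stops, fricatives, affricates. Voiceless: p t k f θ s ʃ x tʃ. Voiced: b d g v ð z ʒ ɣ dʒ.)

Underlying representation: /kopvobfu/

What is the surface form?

[kobvopfu]

/p/ before /v/ (voiced) → [b]
/b/ before /f/ (voiceless) → [p]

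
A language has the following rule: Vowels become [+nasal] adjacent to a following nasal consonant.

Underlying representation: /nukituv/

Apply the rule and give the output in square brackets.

no segment meets the rule's conditions; no change.

[nukituv]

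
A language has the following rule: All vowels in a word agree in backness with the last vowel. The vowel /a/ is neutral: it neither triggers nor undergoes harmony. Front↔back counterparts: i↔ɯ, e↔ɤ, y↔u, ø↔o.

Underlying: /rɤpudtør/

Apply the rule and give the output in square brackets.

[repydtør]

/ɤ/ harmonizes with /ø/ ([-back]) → [e]
/u/ harmonizes with /ø/ ([-back]) → [y]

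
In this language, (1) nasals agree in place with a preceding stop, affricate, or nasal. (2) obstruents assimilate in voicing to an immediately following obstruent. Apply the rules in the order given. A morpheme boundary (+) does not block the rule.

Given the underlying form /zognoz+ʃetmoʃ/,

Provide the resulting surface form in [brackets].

Rule 1: /n/ after /g/ (velar) → [ŋ]
Rule 1: /m/ after /t/ (alveolar) → [n]
After rule 1: zogŋoz+ʃetnoʃ
Rule 2: /z/ before /ʃ/ (voiceless) → [s]

[zogŋos+ʃetnoʃ]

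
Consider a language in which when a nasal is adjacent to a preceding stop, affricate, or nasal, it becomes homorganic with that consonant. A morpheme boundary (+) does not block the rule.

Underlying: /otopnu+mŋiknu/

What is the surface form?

/n/ after /p/ (labial) → [m]
/ŋ/ after /m/ (labial) → [m]
/n/ after /k/ (velar) → [ŋ]

[otopmu+mmikŋu]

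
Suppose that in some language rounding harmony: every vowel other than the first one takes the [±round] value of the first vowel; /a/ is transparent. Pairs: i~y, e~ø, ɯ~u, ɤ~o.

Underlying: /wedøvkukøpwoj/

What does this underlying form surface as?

[wedevkɯkepwɤj]

/ø/ harmonizes with /e/ ([-round]) → [e]
/u/ harmonizes with /e/ ([-round]) → [ɯ]
/ø/ harmonizes with /e/ ([-round]) → [e]
/o/ harmonizes with /e/ ([-round]) → [ɤ]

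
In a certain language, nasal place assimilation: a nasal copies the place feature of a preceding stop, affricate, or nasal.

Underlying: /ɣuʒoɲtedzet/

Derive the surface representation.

[ɣuʒoɲtedzet]

no segment meets the rule's conditions; no change.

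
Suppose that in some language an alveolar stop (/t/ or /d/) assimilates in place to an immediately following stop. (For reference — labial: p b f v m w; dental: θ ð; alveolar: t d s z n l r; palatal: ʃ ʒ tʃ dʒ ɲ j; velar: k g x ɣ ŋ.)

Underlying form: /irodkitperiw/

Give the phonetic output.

[irogkipperiw]

/d/ before /k/ (velar) → [g]
/t/ before /p/ (labial) → [p]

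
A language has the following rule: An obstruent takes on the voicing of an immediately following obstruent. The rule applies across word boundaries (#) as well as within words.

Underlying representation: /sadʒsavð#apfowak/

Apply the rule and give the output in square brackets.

/dʒ/ before /s/ (voiceless) → [tʃ]

[satʃsavð#apfowak]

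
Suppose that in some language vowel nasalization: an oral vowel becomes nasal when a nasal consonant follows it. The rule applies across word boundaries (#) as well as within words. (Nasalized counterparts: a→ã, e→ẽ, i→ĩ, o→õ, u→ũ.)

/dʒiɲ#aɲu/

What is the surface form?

[dʒĩɲ#ãɲu]

/i/ before nasal /ɲ/ → [ĩ]
/a/ before nasal /ɲ/ → [ã]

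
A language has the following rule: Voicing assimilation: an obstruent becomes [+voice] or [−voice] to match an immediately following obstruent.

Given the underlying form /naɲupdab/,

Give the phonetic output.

/p/ before /d/ (voiced) → [b]

[naɲubdab]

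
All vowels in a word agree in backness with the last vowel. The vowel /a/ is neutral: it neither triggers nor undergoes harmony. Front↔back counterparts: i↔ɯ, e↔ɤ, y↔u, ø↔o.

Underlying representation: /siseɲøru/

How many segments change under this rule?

/i/ harmonizes with /u/ ([+back]) → [ɯ]
/e/ harmonizes with /u/ ([+back]) → [ɤ]
/ø/ harmonizes with /u/ ([+back]) → [o]
3 segments change.

3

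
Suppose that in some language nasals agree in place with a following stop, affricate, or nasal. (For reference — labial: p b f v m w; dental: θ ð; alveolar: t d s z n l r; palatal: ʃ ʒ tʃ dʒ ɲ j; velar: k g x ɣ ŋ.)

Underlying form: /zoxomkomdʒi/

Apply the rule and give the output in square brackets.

/m/ before /k/ (velar) → [ŋ]
/m/ before /dʒ/ (palatal) → [ɲ]

[zoxoŋkoɲdʒi]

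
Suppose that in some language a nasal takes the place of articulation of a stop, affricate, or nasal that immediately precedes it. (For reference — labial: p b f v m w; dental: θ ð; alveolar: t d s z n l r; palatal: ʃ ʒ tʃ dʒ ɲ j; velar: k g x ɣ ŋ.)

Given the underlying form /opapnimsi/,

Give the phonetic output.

[opapmimsi]

/n/ after /p/ (labial) → [m]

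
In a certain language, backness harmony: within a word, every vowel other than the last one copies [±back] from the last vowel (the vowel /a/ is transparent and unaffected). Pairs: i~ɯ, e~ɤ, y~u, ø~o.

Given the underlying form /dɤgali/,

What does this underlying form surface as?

[degali]

/ɤ/ harmonizes with /i/ ([-back]) → [e]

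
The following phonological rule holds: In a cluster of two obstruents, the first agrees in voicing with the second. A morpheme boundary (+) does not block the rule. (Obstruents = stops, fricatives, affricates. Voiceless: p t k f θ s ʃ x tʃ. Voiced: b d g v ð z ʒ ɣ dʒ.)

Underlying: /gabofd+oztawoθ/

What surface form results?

[gabovd+ostawoθ]

/f/ before /d/ (voiced) → [v]
/z/ before /t/ (voiceless) → [s]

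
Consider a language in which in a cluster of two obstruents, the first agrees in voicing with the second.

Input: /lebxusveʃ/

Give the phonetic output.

/b/ before /x/ (voiceless) → [p]
/s/ before /v/ (voiced) → [z]

[lepxuzveʃ]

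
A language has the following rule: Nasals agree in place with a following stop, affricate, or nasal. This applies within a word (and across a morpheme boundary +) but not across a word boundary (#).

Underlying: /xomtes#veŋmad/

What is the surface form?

/m/ before /t/ (alveolar) → [n]
/ŋ/ before /m/ (labial) → [m]

[xontes#vemmad]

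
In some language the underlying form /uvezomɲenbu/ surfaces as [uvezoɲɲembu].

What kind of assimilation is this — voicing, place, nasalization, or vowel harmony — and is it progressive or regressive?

place assimilation, regressive

/m/→[ɲ] /n/→[m].
Each target copies a feature from the following segment, so the direction is regressive.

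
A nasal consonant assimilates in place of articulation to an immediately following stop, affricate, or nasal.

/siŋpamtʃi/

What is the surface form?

/ŋ/ before /p/ (labial) → [m]
/m/ before /tʃ/ (palatal) → [ɲ]

[simpaɲtʃi]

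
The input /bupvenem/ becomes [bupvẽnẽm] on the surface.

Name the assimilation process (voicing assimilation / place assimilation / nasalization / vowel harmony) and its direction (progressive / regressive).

nasalization, regressive

/e/→[ẽ] /e/→[ẽ].
Each target copies a feature from the following segment, so the direction is regressive.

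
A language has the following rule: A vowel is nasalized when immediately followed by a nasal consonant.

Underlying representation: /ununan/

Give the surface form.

/u/ before nasal /n/ → [ũ]
/u/ before nasal /n/ → [ũ]
/a/ before nasal /n/ → [ã]

[ũnũnãn]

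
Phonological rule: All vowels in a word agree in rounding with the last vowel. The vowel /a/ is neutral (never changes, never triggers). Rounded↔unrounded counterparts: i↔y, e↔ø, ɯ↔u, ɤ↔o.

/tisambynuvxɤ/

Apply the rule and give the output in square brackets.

[tisambinɯvxɤ]

/y/ harmonizes with /ɤ/ ([-round]) → [i]
/u/ harmonizes with /ɤ/ ([-round]) → [ɯ]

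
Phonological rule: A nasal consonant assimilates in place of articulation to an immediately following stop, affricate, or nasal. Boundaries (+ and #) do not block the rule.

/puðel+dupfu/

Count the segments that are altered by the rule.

No segment meets the rule's conditions.

0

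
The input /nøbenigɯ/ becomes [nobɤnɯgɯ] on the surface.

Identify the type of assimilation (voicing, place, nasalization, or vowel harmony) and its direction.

vowel harmony, regressive

/ø/→[o] /e/→[ɤ] /i/→[ɯ].
Vowels agree with the last vowel, so the harmony is regressive.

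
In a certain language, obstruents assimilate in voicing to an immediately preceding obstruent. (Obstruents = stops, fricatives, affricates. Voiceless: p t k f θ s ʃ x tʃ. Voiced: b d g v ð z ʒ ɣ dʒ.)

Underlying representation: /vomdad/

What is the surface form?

no segment meets the rule's conditions; no change.

[vomdad]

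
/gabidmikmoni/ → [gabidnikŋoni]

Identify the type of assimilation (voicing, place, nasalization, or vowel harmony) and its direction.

/m/→[n] /m/→[ŋ].
Each target copies a feature from the preceding segment, so the direction is progressive.

place assimilation, progressive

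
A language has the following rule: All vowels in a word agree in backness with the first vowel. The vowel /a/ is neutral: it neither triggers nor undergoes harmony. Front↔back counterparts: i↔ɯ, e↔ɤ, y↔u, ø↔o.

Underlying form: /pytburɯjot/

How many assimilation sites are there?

/u/ harmonizes with /y/ ([-back]) → [y]
/ɯ/ harmonizes with /y/ ([-back]) → [i]
/o/ harmonizes with /y/ ([-back]) → [ø]
3 segments change.

3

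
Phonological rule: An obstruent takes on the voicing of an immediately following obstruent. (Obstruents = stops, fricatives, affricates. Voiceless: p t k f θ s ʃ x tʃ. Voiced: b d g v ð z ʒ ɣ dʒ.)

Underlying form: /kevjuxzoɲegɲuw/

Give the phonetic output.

/x/ before /z/ (voiced) → [ɣ]

[kevjuɣzoɲegɲuw]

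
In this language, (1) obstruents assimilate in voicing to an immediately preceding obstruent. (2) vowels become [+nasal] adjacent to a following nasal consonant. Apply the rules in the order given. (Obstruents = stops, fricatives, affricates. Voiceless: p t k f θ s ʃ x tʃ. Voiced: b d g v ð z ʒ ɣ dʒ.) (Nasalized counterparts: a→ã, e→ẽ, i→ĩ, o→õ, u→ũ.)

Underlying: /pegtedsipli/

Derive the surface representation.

Rule 1: /t/ after /g/ (voiced) → [d]
Rule 1: /s/ after /d/ (voiced) → [z]
After rule 1: pegdedzipli
Rule 2: no segment meets the rule's conditions; no change.

[pegdedzipli]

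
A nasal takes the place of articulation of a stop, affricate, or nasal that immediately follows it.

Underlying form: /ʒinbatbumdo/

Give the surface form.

[ʒimbatbundo]

/n/ before /b/ (labial) → [m]
/m/ before /d/ (alveolar) → [n]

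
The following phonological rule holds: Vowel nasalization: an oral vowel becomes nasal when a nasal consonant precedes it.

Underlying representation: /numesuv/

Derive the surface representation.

/u/ after nasal /n/ → [ũ]
/e/ after nasal /m/ → [ẽ]

[nũmẽsuv]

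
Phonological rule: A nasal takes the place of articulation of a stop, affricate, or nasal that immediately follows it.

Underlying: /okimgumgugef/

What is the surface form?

[okiŋguŋgugef]

/m/ before /g/ (velar) → [ŋ]
/m/ before /g/ (velar) → [ŋ]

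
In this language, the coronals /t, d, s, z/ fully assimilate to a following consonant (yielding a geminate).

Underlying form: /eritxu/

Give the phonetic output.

/t/ before /x/ → [x] (total assimilation)

[erixxu]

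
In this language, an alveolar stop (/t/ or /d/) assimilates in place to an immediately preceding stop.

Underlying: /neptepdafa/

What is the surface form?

/t/ after /p/ (labial) → [p]
/d/ after /p/ (labial) → [b]

[neppepbafa]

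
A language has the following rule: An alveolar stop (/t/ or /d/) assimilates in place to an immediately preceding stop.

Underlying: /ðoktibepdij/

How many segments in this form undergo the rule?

2

/t/ after /k/ (velar) → [k]
/d/ after /p/ (labial) → [b]
2 segments change.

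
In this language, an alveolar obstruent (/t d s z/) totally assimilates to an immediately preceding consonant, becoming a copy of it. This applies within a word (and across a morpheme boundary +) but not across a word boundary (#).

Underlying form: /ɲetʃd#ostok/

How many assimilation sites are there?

/d/ after /tʃ/ → [tʃ] (total assimilation)
/t/ after /s/ → [s] (total assimilation)
2 segments change.

2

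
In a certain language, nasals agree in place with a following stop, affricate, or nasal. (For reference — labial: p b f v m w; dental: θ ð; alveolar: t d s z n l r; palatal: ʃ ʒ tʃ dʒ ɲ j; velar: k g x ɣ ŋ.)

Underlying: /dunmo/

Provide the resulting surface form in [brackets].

/n/ before /m/ (labial) → [m]

[dummo]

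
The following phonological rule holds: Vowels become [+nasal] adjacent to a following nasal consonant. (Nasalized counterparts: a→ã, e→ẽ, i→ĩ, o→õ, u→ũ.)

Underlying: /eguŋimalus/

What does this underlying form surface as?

[egũŋĩmalus]

/u/ before nasal /ŋ/ → [ũ]
/i/ before nasal /m/ → [ĩ]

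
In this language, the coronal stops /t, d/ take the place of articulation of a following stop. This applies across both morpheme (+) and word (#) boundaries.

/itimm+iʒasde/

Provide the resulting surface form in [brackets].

no segment meets the rule's conditions; no change.

[itimm+iʒasde]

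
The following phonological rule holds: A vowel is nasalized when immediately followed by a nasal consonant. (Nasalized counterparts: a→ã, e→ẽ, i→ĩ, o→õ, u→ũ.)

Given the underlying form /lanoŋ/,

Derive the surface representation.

[lãnõŋ]

/a/ before nasal /n/ → [ã]
/o/ before nasal /ŋ/ → [õ]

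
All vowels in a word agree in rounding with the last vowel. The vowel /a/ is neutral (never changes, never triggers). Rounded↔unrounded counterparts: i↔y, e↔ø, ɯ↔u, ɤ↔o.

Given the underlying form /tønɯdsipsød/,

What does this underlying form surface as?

[tønudsypsød]

/ɯ/ harmonizes with /ø/ ([+round]) → [u]
/i/ harmonizes with /ø/ ([+round]) → [y]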